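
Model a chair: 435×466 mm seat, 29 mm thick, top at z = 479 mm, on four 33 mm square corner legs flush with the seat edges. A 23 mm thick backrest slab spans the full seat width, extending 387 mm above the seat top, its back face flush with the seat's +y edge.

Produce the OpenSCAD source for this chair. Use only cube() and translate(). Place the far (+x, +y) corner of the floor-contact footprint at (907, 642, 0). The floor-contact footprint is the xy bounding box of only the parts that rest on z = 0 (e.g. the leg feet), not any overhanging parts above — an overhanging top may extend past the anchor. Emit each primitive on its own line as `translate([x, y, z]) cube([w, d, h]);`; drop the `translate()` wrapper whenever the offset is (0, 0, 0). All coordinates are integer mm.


translate([472, 176, 450]) cube([435, 466, 29]);
translate([472, 176, 0]) cube([33, 33, 450]);
translate([874, 176, 0]) cube([33, 33, 450]);
translate([472, 609, 0]) cube([33, 33, 450]);
translate([874, 609, 0]) cube([33, 33, 450]);
translate([472, 619, 479]) cube([435, 23, 387]);


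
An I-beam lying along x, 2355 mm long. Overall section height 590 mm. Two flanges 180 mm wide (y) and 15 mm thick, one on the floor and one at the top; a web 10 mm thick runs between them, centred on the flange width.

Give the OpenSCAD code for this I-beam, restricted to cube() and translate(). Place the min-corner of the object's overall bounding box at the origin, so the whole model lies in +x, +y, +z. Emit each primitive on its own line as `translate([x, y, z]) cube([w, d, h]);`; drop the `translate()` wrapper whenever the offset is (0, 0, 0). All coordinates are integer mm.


cube([2355, 180, 15]);
translate([0, 85, 15]) cube([2355, 10, 560]);
translate([0, 0, 575]) cube([2355, 180, 15]);


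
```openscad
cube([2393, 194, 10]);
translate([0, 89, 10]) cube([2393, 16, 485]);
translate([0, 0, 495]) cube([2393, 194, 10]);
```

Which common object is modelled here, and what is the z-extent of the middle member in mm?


An I-beam. The web height is 485 mm.

Two wide flanges with a thin centred web — an I-beam. Overall 505 mm minus two 10 mm flanges gives a web of 505 − 2·10 = 485 mm.


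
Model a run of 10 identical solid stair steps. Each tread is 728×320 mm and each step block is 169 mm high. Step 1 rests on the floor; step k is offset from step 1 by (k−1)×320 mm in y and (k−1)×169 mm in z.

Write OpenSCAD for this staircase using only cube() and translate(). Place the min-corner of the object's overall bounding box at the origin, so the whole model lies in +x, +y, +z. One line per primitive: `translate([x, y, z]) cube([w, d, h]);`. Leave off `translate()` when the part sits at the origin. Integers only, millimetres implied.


cube([728, 320, 169]);
translate([0, 320, 169]) cube([728, 320, 169]);
translate([0, 640, 338]) cube([728, 320, 169]);
translate([0, 960, 507]) cube([728, 320, 169]);
translate([0, 1280, 676]) cube([728, 320, 169]);
translate([0, 1600, 845]) cube([728, 320, 169]);
translate([0, 1920, 1014]) cube([728, 320, 169]);
translate([0, 2240, 1183]) cube([728, 320, 169]);
translate([0, 2560, 1352]) cube([728, 320, 169]);
translate([0, 2880, 1521]) cube([728, 320, 169]);


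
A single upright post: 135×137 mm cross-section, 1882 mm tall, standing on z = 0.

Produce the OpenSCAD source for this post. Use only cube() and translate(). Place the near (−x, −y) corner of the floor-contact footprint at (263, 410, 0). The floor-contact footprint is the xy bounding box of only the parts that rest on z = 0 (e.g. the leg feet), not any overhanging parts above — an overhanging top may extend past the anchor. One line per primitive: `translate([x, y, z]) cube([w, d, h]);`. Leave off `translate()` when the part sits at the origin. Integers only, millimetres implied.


translate([263, 410, 0]) cube([135, 137, 1882]);


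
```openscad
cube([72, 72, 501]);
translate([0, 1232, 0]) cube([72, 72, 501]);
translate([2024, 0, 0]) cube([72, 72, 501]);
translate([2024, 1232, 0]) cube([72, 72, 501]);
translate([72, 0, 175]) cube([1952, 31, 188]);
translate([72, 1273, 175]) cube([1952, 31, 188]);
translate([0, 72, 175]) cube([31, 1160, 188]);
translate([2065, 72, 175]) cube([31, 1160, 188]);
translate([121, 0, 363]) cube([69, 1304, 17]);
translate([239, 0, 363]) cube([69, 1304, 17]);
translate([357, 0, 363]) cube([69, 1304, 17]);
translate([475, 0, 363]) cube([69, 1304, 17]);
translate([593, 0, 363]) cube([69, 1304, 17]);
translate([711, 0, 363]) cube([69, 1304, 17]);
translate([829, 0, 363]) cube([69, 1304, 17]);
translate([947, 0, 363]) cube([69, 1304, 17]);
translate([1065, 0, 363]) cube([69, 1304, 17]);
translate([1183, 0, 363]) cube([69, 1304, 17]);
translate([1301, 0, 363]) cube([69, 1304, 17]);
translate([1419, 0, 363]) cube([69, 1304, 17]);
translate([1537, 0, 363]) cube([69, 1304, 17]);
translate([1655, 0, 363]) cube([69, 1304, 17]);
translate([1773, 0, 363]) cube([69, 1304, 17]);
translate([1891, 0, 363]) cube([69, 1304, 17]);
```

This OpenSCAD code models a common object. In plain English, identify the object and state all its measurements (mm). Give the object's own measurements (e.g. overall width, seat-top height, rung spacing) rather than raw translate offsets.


A bed frame 2096 mm long (x) by 1304 mm wide (y). Four 72×72 mm corner posts, 501 mm tall, at the corners of the footprint. Four rails of 31 mm thickness and 188 mm height run between adjacent posts with their undersides at z = 175 mm, their outer faces flush with the outside of the frame (the two x-running rails run between the posts' inner faces; the two y-running rails run between the posts' inner faces). 16 slats, each 69 mm wide (x) and 17 mm thick, lie across the top of the two x-running rails, running the full 1304 mm width of the frame in y; along x they sit between the end posts with a 49 mm gap after the −x posts and between neighbouring slats, leaving 64 mm before the +x posts.


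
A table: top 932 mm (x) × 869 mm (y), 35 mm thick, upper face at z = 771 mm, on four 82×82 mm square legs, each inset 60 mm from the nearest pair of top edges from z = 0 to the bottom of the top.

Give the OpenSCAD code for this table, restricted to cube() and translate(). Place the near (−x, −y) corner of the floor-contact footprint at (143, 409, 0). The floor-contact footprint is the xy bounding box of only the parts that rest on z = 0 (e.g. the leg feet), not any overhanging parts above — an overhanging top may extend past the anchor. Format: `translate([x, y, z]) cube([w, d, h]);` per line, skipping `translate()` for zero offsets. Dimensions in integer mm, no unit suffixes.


// leg_h = 771 - 35 = 736
translate([83, 349, 736]) cube([932, 869, 35]);
translate([143, 409, 0]) cube([82, 82, 736]);
translate([873, 409, 0]) cube([82, 82, 736]);
translate([143, 1076, 0]) cube([82, 82, 736]);
translate([873, 1076, 0]) cube([82, 82, 736]);


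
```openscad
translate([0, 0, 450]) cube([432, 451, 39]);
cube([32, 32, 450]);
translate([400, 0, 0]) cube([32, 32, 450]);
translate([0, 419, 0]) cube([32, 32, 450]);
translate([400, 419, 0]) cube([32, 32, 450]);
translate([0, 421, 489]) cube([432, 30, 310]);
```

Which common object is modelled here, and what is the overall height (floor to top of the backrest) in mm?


A chair. The overall height is 799 mm.

A slab on four corner posts with a tall panel at the back — a chair. The seat slab sits at z = 450 with thickness 39, and the 310 mm backrest starts at the seat top, so the overall height is 450 + 39 + 310 = 799 mm.


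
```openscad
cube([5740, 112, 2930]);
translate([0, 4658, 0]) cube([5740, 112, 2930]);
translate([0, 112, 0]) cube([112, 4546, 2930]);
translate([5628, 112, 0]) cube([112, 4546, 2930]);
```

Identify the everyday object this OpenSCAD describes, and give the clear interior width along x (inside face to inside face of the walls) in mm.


A house (or room) frame. The interior width is 5516 mm.

Four 2930 mm walls enclosing a rectangle with no floor or roof — a room or house frame. Outside width is 5740 mm and wall thickness is 112 mm, so the interior width is 5740 − 2 × 112 = 5516 mm.


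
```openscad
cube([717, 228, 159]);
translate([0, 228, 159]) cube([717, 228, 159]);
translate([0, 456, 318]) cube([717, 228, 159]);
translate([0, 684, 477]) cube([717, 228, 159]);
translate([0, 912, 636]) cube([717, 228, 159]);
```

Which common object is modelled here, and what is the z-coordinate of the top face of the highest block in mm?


A staircase. The total rise is 795 mm.

5 identical blocks, each offset up and back from the previous — a staircase. Each step is 159 mm tall and there are 5 of them, so the total rise is 5 × 159 = 795 mm.


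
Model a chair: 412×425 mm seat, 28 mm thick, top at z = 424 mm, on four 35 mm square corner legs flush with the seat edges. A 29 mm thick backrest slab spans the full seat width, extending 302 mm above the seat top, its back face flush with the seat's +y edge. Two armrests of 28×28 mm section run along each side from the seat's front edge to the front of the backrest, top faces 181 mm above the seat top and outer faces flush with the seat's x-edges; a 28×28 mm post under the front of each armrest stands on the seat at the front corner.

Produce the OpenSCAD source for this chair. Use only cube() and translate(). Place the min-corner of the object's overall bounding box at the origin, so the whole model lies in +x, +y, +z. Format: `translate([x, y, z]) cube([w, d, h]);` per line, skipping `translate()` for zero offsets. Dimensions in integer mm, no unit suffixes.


// leg_h = 424 - 28 = 396
// arm post h = 181 - 28 = 153
translate([0, 0, 396]) cube([412, 425, 28]);
cube([35, 35, 396]);
translate([377, 0, 0]) cube([35, 35, 396]);
translate([0, 390, 0]) cube([35, 35, 396]);
translate([377, 390, 0]) cube([35, 35, 396]);
translate([0, 396, 424]) cube([412, 29, 302]);
translate([0, 0, 577]) cube([28, 396, 28]);
translate([384, 0, 577]) cube([28, 396, 28]);
translate([0, 0, 424]) cube([28, 28, 153]);
translate([384, 0, 424]) cube([28, 28, 153]);


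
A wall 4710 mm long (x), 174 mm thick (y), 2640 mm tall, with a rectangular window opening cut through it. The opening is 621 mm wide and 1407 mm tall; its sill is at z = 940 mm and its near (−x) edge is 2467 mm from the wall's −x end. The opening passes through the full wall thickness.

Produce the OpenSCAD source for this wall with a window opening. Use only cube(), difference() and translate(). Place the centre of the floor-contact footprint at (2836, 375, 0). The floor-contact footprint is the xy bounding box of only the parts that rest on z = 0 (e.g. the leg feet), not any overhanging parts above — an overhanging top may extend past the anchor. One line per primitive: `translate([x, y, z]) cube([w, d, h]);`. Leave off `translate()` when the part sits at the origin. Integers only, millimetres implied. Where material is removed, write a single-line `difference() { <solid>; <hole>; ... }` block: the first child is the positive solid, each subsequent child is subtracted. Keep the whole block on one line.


difference() { translate([481, 288, 0]) cube([4710, 174, 2640]); translate([2948, 288, 940]) cube([621, 174, 1407]); }


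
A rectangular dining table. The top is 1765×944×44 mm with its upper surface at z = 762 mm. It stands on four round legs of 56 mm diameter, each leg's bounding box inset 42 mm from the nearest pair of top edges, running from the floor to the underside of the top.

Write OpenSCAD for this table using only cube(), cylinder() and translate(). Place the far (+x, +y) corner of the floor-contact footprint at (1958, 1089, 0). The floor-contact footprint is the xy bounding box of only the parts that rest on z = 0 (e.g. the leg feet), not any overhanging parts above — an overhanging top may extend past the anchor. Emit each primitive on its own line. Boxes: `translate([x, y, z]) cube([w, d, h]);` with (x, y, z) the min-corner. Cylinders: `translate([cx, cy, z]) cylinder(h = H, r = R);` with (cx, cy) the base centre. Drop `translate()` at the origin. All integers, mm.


// leg_h = 762 - 44 = 718
translate([235, 187, 718]) cube([1765, 944, 44]);
translate([305, 257, 0]) cylinder(h = 718, r = 28);
translate([1930, 257, 0]) cylinder(h = 718, r = 28);
translate([305, 1061, 0]) cylinder(h = 718, r = 28);
translate([1930, 1061, 0]) cylinder(h = 718, r = 28);


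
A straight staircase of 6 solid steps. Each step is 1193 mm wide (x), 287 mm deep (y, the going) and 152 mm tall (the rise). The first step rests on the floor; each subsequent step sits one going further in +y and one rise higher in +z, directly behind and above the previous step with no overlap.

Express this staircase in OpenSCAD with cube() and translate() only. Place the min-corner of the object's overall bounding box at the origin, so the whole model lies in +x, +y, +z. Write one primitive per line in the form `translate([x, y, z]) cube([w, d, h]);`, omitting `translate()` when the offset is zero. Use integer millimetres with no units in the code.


cube([1193, 287, 152]);
translate([0, 287, 152]) cube([1193, 287, 152]);
translate([0, 574, 304]) cube([1193, 287, 152]);
translate([0, 861, 456]) cube([1193, 287, 152]);
translate([0, 1148, 608]) cube([1193, 287, 152]);
translate([0, 1435, 760]) cube([1193, 287, 152]);


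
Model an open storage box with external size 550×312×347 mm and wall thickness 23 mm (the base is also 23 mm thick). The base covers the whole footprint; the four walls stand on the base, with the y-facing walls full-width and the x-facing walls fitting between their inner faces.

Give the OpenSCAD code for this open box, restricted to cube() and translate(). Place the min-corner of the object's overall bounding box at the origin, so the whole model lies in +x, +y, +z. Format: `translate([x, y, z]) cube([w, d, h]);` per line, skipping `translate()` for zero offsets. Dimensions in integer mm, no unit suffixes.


cube([550, 312, 23]);
translate([0, 0, 23]) cube([550, 23, 324]);
translate([0, 289, 23]) cube([550, 23, 324]);
translate([0, 23, 23]) cube([23, 266, 324]);
translate([527, 23, 23]) cube([23, 266, 324]);


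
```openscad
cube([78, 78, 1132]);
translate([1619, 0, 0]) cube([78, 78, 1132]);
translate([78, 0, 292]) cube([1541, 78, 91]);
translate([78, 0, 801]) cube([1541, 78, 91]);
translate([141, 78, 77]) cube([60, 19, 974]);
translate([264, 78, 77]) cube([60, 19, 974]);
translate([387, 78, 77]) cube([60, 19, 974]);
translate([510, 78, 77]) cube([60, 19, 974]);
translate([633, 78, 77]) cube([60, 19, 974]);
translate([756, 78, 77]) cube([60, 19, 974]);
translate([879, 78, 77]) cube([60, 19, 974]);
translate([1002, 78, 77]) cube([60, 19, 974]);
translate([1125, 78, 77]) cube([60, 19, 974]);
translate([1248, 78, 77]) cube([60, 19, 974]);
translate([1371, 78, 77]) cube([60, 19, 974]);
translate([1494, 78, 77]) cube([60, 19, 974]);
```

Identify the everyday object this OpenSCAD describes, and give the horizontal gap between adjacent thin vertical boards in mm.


A fence section. The picket gap is 63 mm.

Two posts, two rails, 12 pickets — a fence section. Span 1541 mm holds 12 pickets of 60 mm with 13 equal gaps: ⌊(1541 − 12·60) / 13⌋ = 63 mm.


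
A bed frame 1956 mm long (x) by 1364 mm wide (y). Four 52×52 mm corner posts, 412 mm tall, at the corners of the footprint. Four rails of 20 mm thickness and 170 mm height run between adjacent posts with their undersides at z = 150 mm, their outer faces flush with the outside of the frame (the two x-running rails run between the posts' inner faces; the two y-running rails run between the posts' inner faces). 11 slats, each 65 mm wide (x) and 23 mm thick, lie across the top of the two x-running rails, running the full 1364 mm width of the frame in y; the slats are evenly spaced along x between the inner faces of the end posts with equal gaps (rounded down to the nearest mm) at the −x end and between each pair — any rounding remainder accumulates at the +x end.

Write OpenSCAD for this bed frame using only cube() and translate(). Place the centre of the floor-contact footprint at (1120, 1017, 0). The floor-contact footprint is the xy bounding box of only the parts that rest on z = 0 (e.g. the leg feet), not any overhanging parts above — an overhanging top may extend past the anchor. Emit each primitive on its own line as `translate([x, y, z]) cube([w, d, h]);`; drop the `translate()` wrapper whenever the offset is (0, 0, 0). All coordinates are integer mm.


translate([142, 335, 0]) cube([52, 52, 412]);
translate([142, 1647, 0]) cube([52, 52, 412]);
translate([2046, 335, 0]) cube([52, 52, 412]);
translate([2046, 1647, 0]) cube([52, 52, 412]);
translate([194, 335, 150]) cube([1852, 20, 170]);
translate([194, 1679, 150]) cube([1852, 20, 170]);
translate([142, 387, 150]) cube([20, 1260, 170]);
translate([2078, 387, 150]) cube([20, 1260, 170]);
translate([288, 335, 320]) cube([65, 1364, 23]);
translate([447, 335, 320]) cube([65, 1364, 23]);
translate([606, 335, 320]) cube([65, 1364, 23]);
translate([765, 335, 320]) cube([65, 1364, 23]);
translate([924, 335, 320]) cube([65, 1364, 23]);
translate([1083, 335, 320]) cube([65, 1364, 23]);
translate([1242, 335, 320]) cube([65, 1364, 23]);
translate([1401, 335, 320]) cube([65, 1364, 23]);
translate([1560, 335, 320]) cube([65, 1364, 23]);
translate([1719, 335, 320]) cube([65, 1364, 23]);
translate([1878, 335, 320]) cube([65, 1364, 23]);


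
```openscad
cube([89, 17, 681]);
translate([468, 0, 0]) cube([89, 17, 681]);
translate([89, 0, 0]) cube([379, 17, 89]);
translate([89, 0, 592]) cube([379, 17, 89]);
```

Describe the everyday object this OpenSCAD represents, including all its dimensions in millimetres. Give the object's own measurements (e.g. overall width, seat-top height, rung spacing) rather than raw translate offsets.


A rectangular picture frame lying in the x–z plane (depth along y). The opening is 379 mm wide (x) by 503 mm tall (z), surrounded by a border 89 mm wide on all four sides. The frame is 17 mm deep and is made of two full-height vertical stiles with two horizontal rails fitted between them.


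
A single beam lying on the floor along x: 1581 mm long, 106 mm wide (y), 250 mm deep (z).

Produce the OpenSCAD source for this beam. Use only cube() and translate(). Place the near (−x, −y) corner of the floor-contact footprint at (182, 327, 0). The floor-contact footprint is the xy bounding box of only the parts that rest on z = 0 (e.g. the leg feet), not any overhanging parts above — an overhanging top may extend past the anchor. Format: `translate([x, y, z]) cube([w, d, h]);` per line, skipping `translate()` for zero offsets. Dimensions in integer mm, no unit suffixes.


translate([182, 327, 0]) cube([1581, 106, 250]);


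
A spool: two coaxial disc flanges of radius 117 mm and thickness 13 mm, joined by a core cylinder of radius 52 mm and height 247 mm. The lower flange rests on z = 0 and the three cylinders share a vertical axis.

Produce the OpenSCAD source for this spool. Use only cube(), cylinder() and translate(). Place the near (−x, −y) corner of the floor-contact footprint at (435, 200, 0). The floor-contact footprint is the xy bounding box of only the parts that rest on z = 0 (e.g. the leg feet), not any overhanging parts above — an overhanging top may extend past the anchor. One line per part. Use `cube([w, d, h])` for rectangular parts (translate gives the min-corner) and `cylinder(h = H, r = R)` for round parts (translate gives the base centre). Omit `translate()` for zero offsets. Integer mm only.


translate([552, 317, 0]) cylinder(h = 13, r = 117);
translate([552, 317, 13]) cylinder(h = 247, r = 52);
translate([552, 317, 260]) cylinder(h = 13, r = 117);


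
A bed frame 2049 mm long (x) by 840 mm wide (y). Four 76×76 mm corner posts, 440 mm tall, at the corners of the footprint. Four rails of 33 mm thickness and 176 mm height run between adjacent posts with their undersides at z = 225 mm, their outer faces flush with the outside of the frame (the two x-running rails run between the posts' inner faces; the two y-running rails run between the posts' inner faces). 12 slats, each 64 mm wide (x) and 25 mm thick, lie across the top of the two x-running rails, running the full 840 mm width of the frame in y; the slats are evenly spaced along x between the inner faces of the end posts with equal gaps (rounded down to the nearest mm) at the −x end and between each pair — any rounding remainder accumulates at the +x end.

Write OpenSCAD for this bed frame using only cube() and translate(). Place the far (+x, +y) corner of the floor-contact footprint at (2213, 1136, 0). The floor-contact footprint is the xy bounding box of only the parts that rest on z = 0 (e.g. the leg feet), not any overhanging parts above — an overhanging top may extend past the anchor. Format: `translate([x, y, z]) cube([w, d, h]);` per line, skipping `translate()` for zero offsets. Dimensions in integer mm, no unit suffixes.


// slat z = rail_z + rail_h = 225 + 176 = 401
// slat gap = ⌊(1897 − 12·64) / 13⌋ = 86
translate([164, 296, 0]) cube([76, 76, 440]);
translate([164, 1060, 0]) cube([76, 76, 440]);
translate([2137, 296, 0]) cube([76, 76, 440]);
translate([2137, 1060, 0]) cube([76, 76, 440]);
translate([240, 296, 225]) cube([1897, 33, 176]);
translate([240, 1103, 225]) cube([1897, 33, 176]);
translate([164, 372, 225]) cube([33, 688, 176]);
translate([2180, 372, 225]) cube([33, 688, 176]);
translate([326, 296, 401]) cube([64, 840, 25]);
translate([476, 296, 401]) cube([64, 840, 25]);
translate([626, 296, 401]) cube([64, 840, 25]);
translate([776, 296, 401]) cube([64, 840, 25]);
translate([926, 296, 401]) cube([64, 840, 25]);
translate([1076, 296, 401]) cube([64, 840, 25]);
translate([1226, 296, 401]) cube([64, 840, 25]);
translate([1376, 296, 401]) cube([64, 840, 25]);
translate([1526, 296, 401]) cube([64, 840, 25]);
translate([1676, 296, 401]) cube([64, 840, 25]);
translate([1826, 296, 401]) cube([64, 840, 25]);
translate([1976, 296, 401]) cube([64, 840, 25]);


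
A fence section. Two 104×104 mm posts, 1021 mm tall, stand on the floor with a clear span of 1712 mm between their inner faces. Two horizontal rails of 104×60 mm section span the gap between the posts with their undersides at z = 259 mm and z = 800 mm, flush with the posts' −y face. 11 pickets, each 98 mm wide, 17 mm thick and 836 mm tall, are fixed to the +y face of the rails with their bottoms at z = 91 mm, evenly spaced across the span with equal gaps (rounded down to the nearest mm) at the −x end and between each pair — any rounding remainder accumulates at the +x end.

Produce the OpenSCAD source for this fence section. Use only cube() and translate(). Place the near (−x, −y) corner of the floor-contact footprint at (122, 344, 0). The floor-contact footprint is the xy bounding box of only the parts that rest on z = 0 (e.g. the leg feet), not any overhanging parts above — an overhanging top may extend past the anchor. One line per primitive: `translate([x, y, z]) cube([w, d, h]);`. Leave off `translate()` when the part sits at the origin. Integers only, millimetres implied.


translate([122, 344, 0]) cube([104, 104, 1021]);
translate([1938, 344, 0]) cube([104, 104, 1021]);
translate([226, 344, 259]) cube([1712, 104, 60]);
translate([226, 344, 800]) cube([1712, 104, 60]);
translate([278, 448, 91]) cube([98, 17, 836]);
translate([428, 448, 91]) cube([98, 17, 836]);
translate([578, 448, 91]) cube([98, 17, 836]);
translate([728, 448, 91]) cube([98, 17, 836]);
translate([878, 448, 91]) cube([98, 17, 836]);
translate([1028, 448, 91]) cube([98, 17, 836]);
translate([1178, 448, 91]) cube([98, 17, 836]);
translate([1328, 448, 91]) cube([98, 17, 836]);
translate([1478, 448, 91]) cube([98, 17, 836]);
translate([1628, 448, 91]) cube([98, 17, 836]);
translate([1778, 448, 91]) cube([98, 17, 836]);


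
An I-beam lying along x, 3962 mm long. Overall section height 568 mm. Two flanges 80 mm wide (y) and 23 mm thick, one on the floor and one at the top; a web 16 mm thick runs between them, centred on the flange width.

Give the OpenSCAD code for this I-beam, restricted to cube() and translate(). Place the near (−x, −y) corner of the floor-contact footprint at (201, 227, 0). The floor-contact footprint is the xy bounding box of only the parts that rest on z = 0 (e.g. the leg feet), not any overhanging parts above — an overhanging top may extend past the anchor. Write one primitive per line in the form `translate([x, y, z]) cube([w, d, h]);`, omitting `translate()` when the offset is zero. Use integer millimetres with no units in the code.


translate([201, 227, 0]) cube([3962, 80, 23]);
translate([201, 259, 23]) cube([3962, 16, 522]);
translate([201, 227, 545]) cube([3962, 80, 23]);


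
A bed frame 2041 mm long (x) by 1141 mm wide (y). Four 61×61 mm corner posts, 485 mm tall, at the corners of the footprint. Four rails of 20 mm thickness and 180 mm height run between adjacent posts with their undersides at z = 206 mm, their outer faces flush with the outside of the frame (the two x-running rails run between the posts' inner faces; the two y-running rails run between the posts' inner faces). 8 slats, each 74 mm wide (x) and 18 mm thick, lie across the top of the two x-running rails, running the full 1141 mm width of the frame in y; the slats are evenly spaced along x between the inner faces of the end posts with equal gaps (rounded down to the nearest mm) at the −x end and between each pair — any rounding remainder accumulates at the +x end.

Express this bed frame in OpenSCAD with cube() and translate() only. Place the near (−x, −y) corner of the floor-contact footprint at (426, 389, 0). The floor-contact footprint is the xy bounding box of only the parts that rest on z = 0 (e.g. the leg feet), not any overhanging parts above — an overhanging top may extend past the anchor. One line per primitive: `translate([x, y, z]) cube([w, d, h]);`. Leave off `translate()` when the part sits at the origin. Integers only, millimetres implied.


translate([426, 389, 0]) cube([61, 61, 485]);
translate([426, 1469, 0]) cube([61, 61, 485]);
translate([2406, 389, 0]) cube([61, 61, 485]);
translate([2406, 1469, 0]) cube([61, 61, 485]);
translate([487, 389, 206]) cube([1919, 20, 180]);
translate([487, 1510, 206]) cube([1919, 20, 180]);
translate([426, 450, 206]) cube([20, 1019, 180]);
translate([2447, 450, 206]) cube([20, 1019, 180]);
translate([634, 389, 386]) cube([74, 1141, 18]);
translate([855, 389, 386]) cube([74, 1141, 18]);
translate([1076, 389, 386]) cube([74, 1141, 18]);
translate([1297, 389, 386]) cube([74, 1141, 18]);
translate([1518, 389, 386]) cube([74, 1141, 18]);
translate([1739, 389, 386]) cube([74, 1141, 18]);
translate([1960, 389, 386]) cube([74, 1141, 18]);
translate([2181, 389, 386]) cube([74, 1141, 18]);


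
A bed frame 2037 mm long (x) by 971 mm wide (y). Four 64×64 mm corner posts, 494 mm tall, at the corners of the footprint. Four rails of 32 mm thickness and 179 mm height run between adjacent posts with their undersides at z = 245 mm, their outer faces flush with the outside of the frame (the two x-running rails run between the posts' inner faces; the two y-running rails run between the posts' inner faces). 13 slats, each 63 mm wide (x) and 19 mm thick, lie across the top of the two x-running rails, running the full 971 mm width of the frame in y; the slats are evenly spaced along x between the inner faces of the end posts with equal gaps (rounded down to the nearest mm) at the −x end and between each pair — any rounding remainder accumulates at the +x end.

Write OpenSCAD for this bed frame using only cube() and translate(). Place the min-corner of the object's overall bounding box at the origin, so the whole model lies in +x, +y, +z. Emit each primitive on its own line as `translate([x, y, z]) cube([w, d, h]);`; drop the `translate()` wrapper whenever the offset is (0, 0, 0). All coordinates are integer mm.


cube([64, 64, 494]);
translate([0, 907, 0]) cube([64, 64, 494]);
translate([1973, 0, 0]) cube([64, 64, 494]);
translate([1973, 907, 0]) cube([64, 64, 494]);
translate([64, 0, 245]) cube([1909, 32, 179]);
translate([64, 939, 245]) cube([1909, 32, 179]);
translate([0, 64, 245]) cube([32, 843, 179]);
translate([2005, 64, 245]) cube([32, 843, 179]);
translate([141, 0, 424]) cube([63, 971, 19]);
translate([281, 0, 424]) cube([63, 971, 19]);
translate([421, 0, 424]) cube([63, 971, 19]);
translate([561, 0, 424]) cube([63, 971, 19]);
translate([701, 0, 424]) cube([63, 971, 19]);
translate([841, 0, 424]) cube([63, 971, 19]);
translate([981, 0, 424]) cube([63, 971, 19]);
translate([1121, 0, 424]) cube([63, 971, 19]);
translate([1261, 0, 424]) cube([63, 971, 19]);
translate([1401, 0, 424]) cube([63, 971, 19]);
translate([1541, 0, 424]) cube([63, 971, 19]);
translate([1681, 0, 424]) cube([63, 971, 19]);
translate([1821, 0, 424]) cube([63, 971, 19]);


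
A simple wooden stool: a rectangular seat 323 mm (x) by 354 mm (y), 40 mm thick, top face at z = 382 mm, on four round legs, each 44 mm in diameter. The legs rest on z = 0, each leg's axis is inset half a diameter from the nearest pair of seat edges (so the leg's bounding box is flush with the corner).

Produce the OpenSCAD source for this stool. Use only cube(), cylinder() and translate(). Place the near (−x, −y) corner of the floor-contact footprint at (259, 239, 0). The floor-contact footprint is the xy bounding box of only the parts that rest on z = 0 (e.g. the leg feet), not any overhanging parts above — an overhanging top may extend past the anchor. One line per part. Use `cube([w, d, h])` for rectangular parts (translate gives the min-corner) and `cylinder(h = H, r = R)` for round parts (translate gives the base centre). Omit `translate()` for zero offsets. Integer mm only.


translate([259, 239, 342]) cube([323, 354, 40]);
translate([281, 261, 0]) cylinder(h = 342, r = 22);
translate([560, 261, 0]) cylinder(h = 342, r = 22);
translate([281, 571, 0]) cylinder(h = 342, r = 22);
translate([560, 571, 0]) cylinder(h = 342, r = 22);


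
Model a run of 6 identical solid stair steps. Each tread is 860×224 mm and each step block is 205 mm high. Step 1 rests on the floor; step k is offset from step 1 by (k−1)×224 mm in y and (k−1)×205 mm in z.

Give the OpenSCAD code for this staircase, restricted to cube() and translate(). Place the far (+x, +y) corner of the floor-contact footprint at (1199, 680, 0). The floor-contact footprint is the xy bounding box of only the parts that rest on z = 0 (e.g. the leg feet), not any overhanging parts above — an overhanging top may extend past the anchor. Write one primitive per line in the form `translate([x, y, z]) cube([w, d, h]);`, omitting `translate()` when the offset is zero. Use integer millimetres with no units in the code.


translate([339, 456, 0]) cube([860, 224, 205]);
translate([339, 680, 205]) cube([860, 224, 205]);
translate([339, 904, 410]) cube([860, 224, 205]);
translate([339, 1128, 615]) cube([860, 224, 205]);
translate([339, 1352, 820]) cube([860, 224, 205]);
translate([339, 1576, 1025]) cube([860, 224, 205]);


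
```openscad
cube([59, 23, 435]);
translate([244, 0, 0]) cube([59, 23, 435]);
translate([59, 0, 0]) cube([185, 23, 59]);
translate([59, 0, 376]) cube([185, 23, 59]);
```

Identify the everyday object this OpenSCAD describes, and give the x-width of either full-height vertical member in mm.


A picture frame. The border width is 59 mm.

Four thin pieces enclosing a rectangular opening — a picture frame. The two full-height stiles are 435 mm tall; the top rail sits at z = 376 and is 59 mm tall, so the border above the opening is 435 − 376 = 59 mm, matching the stile x-width.


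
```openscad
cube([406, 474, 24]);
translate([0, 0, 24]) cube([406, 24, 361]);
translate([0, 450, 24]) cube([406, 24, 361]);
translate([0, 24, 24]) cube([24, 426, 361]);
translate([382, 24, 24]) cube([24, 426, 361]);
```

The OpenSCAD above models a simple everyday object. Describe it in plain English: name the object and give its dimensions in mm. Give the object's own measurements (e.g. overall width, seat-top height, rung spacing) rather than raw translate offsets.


An open-topped rectangular box: outside dimensions 406×474×385 mm, with a uniform wall and base thickness of 24 mm. The base is a full 406×474 slab on the floor; four walls sit on top of the base. The front and back walls (the −y and +y sides) span the full width; the two side walls fit between them.


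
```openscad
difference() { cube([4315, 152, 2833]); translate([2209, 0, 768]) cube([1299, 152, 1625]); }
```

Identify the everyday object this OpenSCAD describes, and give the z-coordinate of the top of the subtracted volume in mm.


A wall with a window opening. The window head height is 2393 mm.

A wall with a rectangular opening subtracted — a window. Sill at z = 768, opening 1625 mm tall, so the head is at 768 + 1625 = 2393 mm.


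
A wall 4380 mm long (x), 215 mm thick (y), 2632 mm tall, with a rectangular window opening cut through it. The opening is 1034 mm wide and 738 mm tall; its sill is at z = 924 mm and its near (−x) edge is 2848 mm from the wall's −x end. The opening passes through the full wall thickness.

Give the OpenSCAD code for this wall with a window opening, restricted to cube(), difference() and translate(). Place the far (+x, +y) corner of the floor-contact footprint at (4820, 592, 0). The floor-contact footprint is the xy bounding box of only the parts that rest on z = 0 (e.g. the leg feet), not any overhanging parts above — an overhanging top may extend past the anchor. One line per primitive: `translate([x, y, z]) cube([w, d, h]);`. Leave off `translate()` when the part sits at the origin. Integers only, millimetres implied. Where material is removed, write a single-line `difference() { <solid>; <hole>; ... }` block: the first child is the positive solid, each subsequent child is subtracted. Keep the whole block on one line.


difference() { translate([440, 377, 0]) cube([4380, 215, 2632]); translate([3288, 377, 924]) cube([1034, 215, 738]); }


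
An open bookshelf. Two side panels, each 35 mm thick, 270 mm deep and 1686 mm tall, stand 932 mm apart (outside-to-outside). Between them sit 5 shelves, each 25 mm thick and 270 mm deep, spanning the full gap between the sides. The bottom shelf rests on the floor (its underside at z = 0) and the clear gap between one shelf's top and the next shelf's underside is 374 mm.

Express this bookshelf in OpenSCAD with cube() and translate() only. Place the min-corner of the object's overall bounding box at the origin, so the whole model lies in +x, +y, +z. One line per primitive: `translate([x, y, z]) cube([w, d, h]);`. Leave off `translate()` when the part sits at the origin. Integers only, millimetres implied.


cube([35, 270, 1686]);
translate([897, 0, 0]) cube([35, 270, 1686]);
translate([35, 0, 0]) cube([862, 270, 25]);
translate([35, 0, 399]) cube([862, 270, 25]);
translate([35, 0, 798]) cube([862, 270, 25]);
translate([35, 0, 1197]) cube([862, 270, 25]);
translate([35, 0, 1596]) cube([862, 270, 25]);


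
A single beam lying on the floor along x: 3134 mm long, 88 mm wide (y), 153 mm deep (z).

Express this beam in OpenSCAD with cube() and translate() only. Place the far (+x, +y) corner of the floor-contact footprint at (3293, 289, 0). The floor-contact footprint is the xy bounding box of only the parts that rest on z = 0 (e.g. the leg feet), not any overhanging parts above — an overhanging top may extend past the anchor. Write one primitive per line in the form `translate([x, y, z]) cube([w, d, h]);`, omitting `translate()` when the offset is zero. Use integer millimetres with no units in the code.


translate([159, 201, 0]) cube([3134, 88, 153]);


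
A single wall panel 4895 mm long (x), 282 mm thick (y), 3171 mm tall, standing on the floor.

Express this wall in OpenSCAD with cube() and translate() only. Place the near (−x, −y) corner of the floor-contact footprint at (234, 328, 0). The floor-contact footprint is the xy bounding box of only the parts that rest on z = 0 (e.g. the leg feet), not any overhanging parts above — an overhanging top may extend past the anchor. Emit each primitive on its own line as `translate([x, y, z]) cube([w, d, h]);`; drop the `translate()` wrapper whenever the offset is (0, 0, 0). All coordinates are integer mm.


translate([234, 328, 0]) cube([4895, 282, 3171]);


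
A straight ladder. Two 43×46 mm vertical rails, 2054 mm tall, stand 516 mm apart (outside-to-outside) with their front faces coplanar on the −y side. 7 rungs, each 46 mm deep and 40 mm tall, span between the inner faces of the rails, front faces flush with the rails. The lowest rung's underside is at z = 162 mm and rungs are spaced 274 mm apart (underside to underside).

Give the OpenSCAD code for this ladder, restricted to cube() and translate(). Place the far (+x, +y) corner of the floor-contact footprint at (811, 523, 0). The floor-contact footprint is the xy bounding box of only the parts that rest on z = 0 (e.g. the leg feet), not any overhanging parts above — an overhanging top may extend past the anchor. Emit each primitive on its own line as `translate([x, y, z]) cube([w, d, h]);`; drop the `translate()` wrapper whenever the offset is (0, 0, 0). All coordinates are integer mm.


// rung span = 516 - 2*43 = 430
// rung[k] z = 162 + k*274
translate([295, 477, 0]) cube([43, 46, 2054]);
translate([768, 477, 0]) cube([43, 46, 2054]);
translate([338, 477, 162]) cube([430, 46, 40]);
translate([338, 477, 436]) cube([430, 46, 40]);
translate([338, 477, 710]) cube([430, 46, 40]);
translate([338, 477, 984]) cube([430, 46, 40]);
translate([338, 477, 1258]) cube([430, 46, 40]);
translate([338, 477, 1532]) cube([430, 46, 40]);
translate([338, 477, 1806]) cube([430, 46, 40]);


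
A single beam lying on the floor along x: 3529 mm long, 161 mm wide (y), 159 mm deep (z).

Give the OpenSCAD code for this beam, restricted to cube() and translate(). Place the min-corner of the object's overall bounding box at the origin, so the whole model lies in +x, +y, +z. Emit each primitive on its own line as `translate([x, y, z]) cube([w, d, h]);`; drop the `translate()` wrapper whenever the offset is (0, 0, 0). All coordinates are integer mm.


cube([3529, 161, 159]);


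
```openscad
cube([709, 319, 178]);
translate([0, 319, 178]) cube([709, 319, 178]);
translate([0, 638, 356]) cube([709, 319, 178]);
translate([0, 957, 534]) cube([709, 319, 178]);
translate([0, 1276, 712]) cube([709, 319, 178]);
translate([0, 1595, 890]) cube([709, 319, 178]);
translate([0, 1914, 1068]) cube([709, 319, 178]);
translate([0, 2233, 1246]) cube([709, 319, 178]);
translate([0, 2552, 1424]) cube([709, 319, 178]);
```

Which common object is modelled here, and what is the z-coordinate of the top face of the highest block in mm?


A staircase. The total rise is 1602 mm.

9 identical blocks, each offset up and back from the previous — a staircase. Each step is 178 mm tall and there are 9 of them, so the total rise is 9 × 178 = 1602 mm.


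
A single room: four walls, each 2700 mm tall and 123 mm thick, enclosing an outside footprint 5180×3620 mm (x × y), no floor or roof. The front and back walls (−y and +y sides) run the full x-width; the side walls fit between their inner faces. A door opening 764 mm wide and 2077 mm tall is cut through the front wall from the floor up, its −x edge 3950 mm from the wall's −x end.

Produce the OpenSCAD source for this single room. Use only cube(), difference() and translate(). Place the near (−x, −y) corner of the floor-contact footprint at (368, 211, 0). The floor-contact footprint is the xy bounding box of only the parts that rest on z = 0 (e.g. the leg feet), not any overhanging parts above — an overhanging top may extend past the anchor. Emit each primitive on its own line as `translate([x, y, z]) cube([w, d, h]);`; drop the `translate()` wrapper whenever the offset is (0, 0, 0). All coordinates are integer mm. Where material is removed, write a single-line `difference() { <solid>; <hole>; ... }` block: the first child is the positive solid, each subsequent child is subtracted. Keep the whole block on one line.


difference() { translate([368, 211, 0]) cube([5180, 123, 2700]); translate([4318, 211, 0]) cube([764, 123, 2077]); }
translate([368, 3708, 0]) cube([5180, 123, 2700]);
translate([368, 334, 0]) cube([123, 3374, 2700]);
translate([5425, 334, 0]) cube([123, 3374, 2700]);
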